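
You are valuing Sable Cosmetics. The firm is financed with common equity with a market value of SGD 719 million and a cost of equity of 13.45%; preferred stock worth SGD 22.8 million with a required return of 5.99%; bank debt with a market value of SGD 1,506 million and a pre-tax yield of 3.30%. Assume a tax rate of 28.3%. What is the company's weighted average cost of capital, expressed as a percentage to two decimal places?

5.95%

Total capital V = 719 + 22.8 + 1506 = 2247.8.
Equity: weight = 719/2247.8 = 0.3199; cost = 13.45%.
Preferred: weight = 22.8/2247.8 = 0.0101; cost = 5.99%.
Bank debt: weight = 1506/2247.8 = 0.6700; after-tax cost = 3.3% × (1 − 28.3%) = 2.3661%.
WACC = 0.3199 × 13.4500% + 0.0101 × 5.9900% + 0.6700 × 2.3661% = 5.9482%.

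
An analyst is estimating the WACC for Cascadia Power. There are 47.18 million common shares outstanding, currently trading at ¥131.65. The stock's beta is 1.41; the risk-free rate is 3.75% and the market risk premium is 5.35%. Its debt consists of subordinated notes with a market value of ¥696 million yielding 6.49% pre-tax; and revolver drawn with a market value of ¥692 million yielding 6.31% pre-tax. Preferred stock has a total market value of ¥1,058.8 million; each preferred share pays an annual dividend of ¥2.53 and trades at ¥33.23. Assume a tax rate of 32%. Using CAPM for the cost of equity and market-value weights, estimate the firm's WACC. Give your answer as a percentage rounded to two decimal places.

9.73%

Cost of equity via CAPM: Re = 3.75% + 1.41 × 5.35% = 11.2935%.
Cost of preferred: Rp = 2.53 / 33.23 = 7.6136%.
Market value of equity E = 131.65 × 47.18m = 6211.247m.
Total capital V = 6211.247 + 1058.8 + 696 + 692 = 8658.047.
Equity: weight = 6211.247/8658.047 = 0.7174; cost = 11.2935%.
Preferred: weight = 1058.8/8658.047 = 0.1223; cost = 7.6136%.
Subordinated notes: weight = 696/8658.047 = 0.0804; after-tax cost = 6.49% × (1 − 32%) = 4.4132%.
Revolver drawn: weight = 692/8658.047 = 0.0799; after-tax cost = 6.31% × (1 − 32%) = 4.2908%.
WACC = 0.7174 × 11.2935% + 0.1223 × 7.6136% + 0.0804 × 4.4132% + 0.0799 × 4.2908% = 9.7307%.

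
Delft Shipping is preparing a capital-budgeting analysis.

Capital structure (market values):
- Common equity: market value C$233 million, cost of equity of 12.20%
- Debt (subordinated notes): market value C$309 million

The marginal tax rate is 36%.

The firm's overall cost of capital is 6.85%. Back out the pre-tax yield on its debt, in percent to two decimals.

Total capital V = 233 + 309 = 542.
Equity weight = 233/542 = 0.4299.
Subordinated notes weight = 309/542 = 0.5701.
Equity contribution = 0.4299 × 12.2% = 5.2446%.
Remaining for debt = 6.85% − 5.2446% = 1.6054%.
Rd × (1 − 36%) × 0.5701 = 1.6054%  ⇒  Rd = 4.3998%.

4.40%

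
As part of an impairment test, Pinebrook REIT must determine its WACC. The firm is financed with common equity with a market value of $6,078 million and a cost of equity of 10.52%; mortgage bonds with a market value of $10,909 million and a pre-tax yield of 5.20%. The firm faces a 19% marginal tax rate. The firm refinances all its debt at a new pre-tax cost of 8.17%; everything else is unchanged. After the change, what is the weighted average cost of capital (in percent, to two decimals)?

8.01%

After the change:
Total capital V = 6078 + 10909 = 16987.
Equity: weight = 6078/16987 = 0.3578; cost = 10.52%.
Mortgage bonds: weight = 10909/16987 = 0.6422; after-tax cost = 8.17% × (1 − 19%) = 6.6177%.
WACC = 0.3578 × 10.5200% + 0.6422 × 6.6177% = 8.0140%.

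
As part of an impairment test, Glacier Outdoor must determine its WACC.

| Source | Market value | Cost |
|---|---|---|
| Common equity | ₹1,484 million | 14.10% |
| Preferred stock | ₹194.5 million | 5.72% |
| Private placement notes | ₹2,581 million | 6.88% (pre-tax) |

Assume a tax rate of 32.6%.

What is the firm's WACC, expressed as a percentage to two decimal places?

7.98%

Total capital V = 1484 + 194.5 + 2581 = 4259.5.
Equity: weight = 1484/4259.5 = 0.3484; cost = 14.1%.
Preferred: weight = 194.5/4259.5 = 0.0457; cost = 5.72%.
Private placement notes: weight = 2581/4259.5 = 0.6059; after-tax cost = 6.88% × (1 − 32.6%) = 4.6371%.
WACC = 0.3484 × 14.1000% + 0.0457 × 5.7200% + 0.6059 × 4.6371% = 7.9834%.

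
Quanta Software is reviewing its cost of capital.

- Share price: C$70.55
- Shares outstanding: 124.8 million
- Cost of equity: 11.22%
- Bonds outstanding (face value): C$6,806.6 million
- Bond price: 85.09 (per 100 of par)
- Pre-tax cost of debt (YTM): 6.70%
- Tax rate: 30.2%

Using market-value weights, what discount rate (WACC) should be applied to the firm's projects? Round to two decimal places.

8.62%

Market value of equity E = 70.55 × 124.8m = 8804.64m. Market value of debt D = 6806.6m × 85.09/100 = 5791.73594m.
Total capital V = 8804.64 + 5791.73594 = 14596.37594.
Equity: weight = 8804.64/14596.37594 = 0.6032; cost = 11.22%.
Bonds outstanding: weight = 5791.73594/14596.37594 = 0.3968; after-tax cost = 6.7% × (1 − 30.2%) = 4.6766%.
WACC = 0.6032 × 11.2200% + 0.3968 × 4.6766% = 8.6236%.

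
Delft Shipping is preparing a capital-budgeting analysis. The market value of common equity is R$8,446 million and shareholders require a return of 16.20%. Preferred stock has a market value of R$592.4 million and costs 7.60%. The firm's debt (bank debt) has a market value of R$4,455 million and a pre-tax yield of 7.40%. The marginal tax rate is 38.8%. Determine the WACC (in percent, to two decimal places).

Total capital V = 8446 + 592.4 + 4455 = 13493.4.
Equity: weight = 8446/13493.4 = 0.6259; cost = 16.2%.
Preferred: weight = 592.4/13493.4 = 0.0439; cost = 7.6%.
Bank debt: weight = 4455/13493.4 = 0.3302; after-tax cost = 7.4% × (1 − 38.8%) = 4.5288%.
WACC = 0.6259 × 16.2000% + 0.0439 × 7.6000% + 0.3302 × 4.5288% = 11.9691%.

11.97%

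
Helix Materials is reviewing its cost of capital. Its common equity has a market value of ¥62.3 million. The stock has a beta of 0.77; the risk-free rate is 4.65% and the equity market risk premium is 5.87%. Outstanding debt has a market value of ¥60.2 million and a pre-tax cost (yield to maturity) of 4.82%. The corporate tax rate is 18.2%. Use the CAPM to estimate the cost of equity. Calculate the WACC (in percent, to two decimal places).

6.60%

Cost of equity via CAPM: Re = 4.65% + 0.77 × 5.87% = 9.1699%.
Total capital V = 62.3 + 60.2 = 122.5.
Equity: weight = 62.3/122.5 = 0.5086; cost = 9.1699%.
Debt: weight = 60.2/122.5 = 0.4914; after-tax cost = 4.82% × (1 − 18.2%) = 3.9428%.
WACC = 0.5086 × 9.1699% + 0.4914 × 3.9428% = 6.6011%.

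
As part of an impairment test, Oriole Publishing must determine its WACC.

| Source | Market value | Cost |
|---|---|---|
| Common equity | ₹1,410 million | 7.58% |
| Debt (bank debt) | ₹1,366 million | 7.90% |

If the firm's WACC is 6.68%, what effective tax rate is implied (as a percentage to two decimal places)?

27.20%

Total capital V = 1410 + 1366 = 2776.
Equity weight = 1410/2776 = 0.5079.
Bank debt weight = 1366/2776 = 0.4921.
Equity contribution = 0.5079 × 7.58% = 3.8501%.
Debt contribution must be 6.68% − 3.8501% = 2.8299%.
0.4921 × 7.9% × (1 − T) = 2.8299%  ⇒  (1 − T) = 0.7280.
T = 27.2024%.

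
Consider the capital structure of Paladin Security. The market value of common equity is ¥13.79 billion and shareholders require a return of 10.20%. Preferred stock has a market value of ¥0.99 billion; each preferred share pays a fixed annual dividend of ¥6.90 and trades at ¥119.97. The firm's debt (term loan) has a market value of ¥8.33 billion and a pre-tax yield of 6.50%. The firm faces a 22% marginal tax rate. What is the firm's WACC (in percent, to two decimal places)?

8.16%

Cost of preferred: Rp = 6.9 / 119.97 = 5.7514%.
Total capital V = 13.79 + 0.99 + 8.33 = 23.11.
Equity: weight = 13.79/23.11 = 0.5967; cost = 10.2%.
Preferred: weight = 0.99/23.11 = 0.0428; cost = 5.7514%.
Term loan: weight = 8.33/23.11 = 0.3605; after-tax cost = 6.5% × (1 − 22%) = 5.0700%.
WACC = 0.5967 × 10.2000% + 0.0428 × 5.7514% + 0.3605 × 5.0700% = 8.1603%.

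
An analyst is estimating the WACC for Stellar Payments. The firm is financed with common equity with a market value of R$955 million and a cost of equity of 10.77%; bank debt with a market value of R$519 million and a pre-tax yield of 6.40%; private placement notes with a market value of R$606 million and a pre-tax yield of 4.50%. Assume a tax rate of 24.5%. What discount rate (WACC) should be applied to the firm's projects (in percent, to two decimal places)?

7.14%

Total capital V = 955 + 519 + 606 = 2080.
Equity: weight = 955/2080 = 0.4591; cost = 10.77%.
Bank debt: weight = 519/2080 = 0.2495; after-tax cost = 6.4% × (1 − 24.5%) = 4.8320%.
Private placement notes: weight = 606/2080 = 0.2913; after-tax cost = 4.5% × (1 − 24.5%) = 3.3975%.
WACC = 0.4591 × 10.7700% + 0.2495 × 4.8320% + 0.2913 × 3.3975% = 7.1404%.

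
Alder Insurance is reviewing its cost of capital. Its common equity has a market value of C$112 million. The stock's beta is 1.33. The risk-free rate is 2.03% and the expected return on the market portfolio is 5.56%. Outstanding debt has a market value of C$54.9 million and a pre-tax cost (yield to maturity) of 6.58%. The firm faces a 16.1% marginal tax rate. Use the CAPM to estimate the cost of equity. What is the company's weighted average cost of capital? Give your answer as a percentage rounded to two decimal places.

Market risk premium = 5.56% − 2.03% = 3.53%.
Cost of equity via CAPM: Re = 2.03% + 1.33 × 3.53% = 6.7249%.
Total capital V = 112 + 54.9 = 166.9.
Equity: weight = 112/166.9 = 0.6711; cost = 6.7249%.
Debt: weight = 54.9/166.9 = 0.3289; after-tax cost = 6.58% × (1 − 16.1%) = 5.5206%.
WACC = 0.6711 × 6.7249% + 0.3289 × 5.5206% = 6.3288%.

6.33%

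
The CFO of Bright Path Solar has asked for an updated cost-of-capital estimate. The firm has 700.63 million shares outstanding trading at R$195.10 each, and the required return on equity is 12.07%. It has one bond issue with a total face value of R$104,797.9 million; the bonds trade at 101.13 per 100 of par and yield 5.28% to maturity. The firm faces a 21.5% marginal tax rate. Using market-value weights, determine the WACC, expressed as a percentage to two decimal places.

Market value of equity E = 195.1 × 700.63m = 136692.913m. Market value of debt D = 104797.9m × 101.13/100 = 105982.11627m.
Total capital V = 136692.913 + 105982.11627 = 242675.02927.
Equity: weight = 136692.913/242675.02927 = 0.5633; cost = 12.07%.
Bonds outstanding: weight = 105982.11627/242675.02927 = 0.4367; after-tax cost = 5.28% × (1 − 21.5%) = 4.1448%.
WACC = 0.5633 × 12.0700% + 0.4367 × 4.1448% = 8.6089%.

8.61%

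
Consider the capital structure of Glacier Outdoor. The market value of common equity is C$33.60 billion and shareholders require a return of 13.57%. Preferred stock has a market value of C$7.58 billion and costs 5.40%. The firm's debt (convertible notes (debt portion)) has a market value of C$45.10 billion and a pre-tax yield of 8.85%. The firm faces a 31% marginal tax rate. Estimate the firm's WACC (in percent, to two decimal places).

Total capital V = 33.6 + 7.58 + 45.1 = 86.28.
Equity: weight = 33.6/86.28 = 0.3894; cost = 13.57%.
Preferred: weight = 7.58/86.28 = 0.0879; cost = 5.4%.
Convertible notes (debt portion): weight = 45.1/86.28 = 0.5227; after-tax cost = 8.85% × (1 − 31%) = 6.1065%.
WACC = 0.3894 × 13.5700% + 0.0879 × 5.4000% + 0.5227 × 6.1065% = 8.9509%.

8.95%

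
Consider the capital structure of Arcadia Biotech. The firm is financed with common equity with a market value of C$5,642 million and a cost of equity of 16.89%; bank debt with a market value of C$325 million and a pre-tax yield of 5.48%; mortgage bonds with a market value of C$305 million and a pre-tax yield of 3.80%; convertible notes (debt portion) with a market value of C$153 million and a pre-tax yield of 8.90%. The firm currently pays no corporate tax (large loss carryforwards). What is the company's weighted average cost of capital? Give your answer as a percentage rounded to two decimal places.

Total capital V = 5642 + 325 + 305 + 153 = 6425.
Equity: weight = 5642/6425 = 0.8781; cost = 16.89%.
Bank debt: weight = 325/6425 = 0.0506; after-tax cost = 5.48% × (1 − 0%) = 5.4800%.
Mortgage bonds: weight = 305/6425 = 0.0475; after-tax cost = 3.8% × (1 − 0%) = 3.8000%.
Convertible notes (debt portion): weight = 153/6425 = 0.0238; after-tax cost = 8.9% × (1 − 0%) = 8.9000%.
WACC = 0.8781 × 16.8900% + 0.0506 × 5.4800% + 0.0475 × 3.8000% + 0.0238 × 8.9000% = 15.5012%.

15.50%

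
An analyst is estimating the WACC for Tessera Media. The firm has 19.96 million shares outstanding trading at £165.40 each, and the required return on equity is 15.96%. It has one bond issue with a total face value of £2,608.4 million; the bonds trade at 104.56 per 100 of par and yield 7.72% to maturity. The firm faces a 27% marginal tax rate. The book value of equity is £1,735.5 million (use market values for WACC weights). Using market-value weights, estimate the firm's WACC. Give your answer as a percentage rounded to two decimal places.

11.29%

Market value of equity E = 165.4 × 19.96m = 3301.384m. Market value of debt D = 2608.4m × 104.56/100 = 2727.34304m.
Total capital V = 3301.384 + 2727.34304 = 6028.72704.
Equity: weight = 3301.384/6028.72704 = 0.5476; cost = 15.96%.
Bonds outstanding: weight = 2727.34304/6028.72704 = 0.4524; after-tax cost = 7.72% × (1 − 27%) = 5.6356%.
WACC = 0.5476 × 15.9600% + 0.4524 × 5.6356% = 11.2893%.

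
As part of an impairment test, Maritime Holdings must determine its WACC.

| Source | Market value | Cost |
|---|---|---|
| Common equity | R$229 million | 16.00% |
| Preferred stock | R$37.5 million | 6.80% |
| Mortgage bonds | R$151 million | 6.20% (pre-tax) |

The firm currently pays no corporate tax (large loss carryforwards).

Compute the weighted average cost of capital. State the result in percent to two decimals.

11.63%

Total capital V = 229 + 37.5 + 151 = 417.5.
Equity: weight = 229/417.5 = 0.5485; cost = 16%.
Preferred: weight = 37.5/417.5 = 0.0898; cost = 6.8%.
Mortgage bonds: weight = 151/417.5 = 0.3617; after-tax cost = 6.2% × (1 − 0%) = 6.2000%.
WACC = 0.5485 × 16.0000% + 0.0898 × 6.8000% + 0.3617 × 6.2000% = 11.6292%.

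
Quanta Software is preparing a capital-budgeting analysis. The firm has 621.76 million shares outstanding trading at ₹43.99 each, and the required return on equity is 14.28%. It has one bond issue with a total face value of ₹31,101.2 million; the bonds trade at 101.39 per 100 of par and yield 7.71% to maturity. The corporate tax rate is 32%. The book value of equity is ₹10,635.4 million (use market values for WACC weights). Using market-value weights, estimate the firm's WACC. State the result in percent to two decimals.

Market value of equity E = 43.99 × 621.76m = 27351.2224m. Market value of debt D = 31101.2m × 101.39/100 = 31533.50668m.
Total capital V = 27351.2224 + 31533.50668 = 58884.72908.
Equity: weight = 27351.2224/58884.72908 = 0.4645; cost = 14.28%.
Bonds outstanding: weight = 31533.50668/58884.72908 = 0.5355; after-tax cost = 7.71% × (1 − 32%) = 5.2428%.
WACC = 0.4645 × 14.2800% + 0.5355 × 5.2428% = 9.4405%.

9.44%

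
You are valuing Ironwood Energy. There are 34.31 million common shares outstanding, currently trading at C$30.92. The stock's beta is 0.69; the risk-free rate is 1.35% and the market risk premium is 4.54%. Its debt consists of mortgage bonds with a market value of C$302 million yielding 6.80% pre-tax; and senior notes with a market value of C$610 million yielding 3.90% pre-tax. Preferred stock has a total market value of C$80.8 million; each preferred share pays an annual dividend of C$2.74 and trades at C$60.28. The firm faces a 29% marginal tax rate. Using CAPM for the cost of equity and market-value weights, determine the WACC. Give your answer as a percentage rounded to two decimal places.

4.03%

Cost of equity via CAPM: Re = 1.35% + 0.69 × 4.54% = 4.4826%.
Cost of preferred: Rp = 2.74 / 60.28 = 4.5455%.
Market value of equity E = 30.92 × 34.31m = 1060.8652m.
Total capital V = 1060.8652 + 80.8 + 302 + 610 = 2053.6652.
Equity: weight = 1060.8652/2053.6652 = 0.5166; cost = 4.4826%.
Preferred: weight = 80.8/2053.6652 = 0.0393; cost = 4.5455%.
Mortgage bonds: weight = 302/2053.6652 = 0.1471; after-tax cost = 6.8% × (1 − 29%) = 4.8280%.
Senior notes: weight = 610/2053.6652 = 0.2970; after-tax cost = 3.9% × (1 − 29%) = 2.7690%.
WACC = 0.5166 × 4.4826% + 0.0393 × 4.5455% + 0.1471 × 4.8280% + 0.2970 × 2.7690% = 4.0269%.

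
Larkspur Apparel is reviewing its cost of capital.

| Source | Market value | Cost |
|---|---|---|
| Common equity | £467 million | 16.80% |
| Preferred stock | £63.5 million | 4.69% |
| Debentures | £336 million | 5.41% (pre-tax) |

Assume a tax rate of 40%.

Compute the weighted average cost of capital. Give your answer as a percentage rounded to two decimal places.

Total capital V = 467 + 63.5 + 336 = 866.5.
Equity: weight = 467/866.5 = 0.5389; cost = 16.8%.
Preferred: weight = 63.5/866.5 = 0.0733; cost = 4.69%.
Debentures: weight = 336/866.5 = 0.3878; after-tax cost = 5.41% × (1 − 40%) = 3.2460%.
WACC = 0.5389 × 16.8000% + 0.0733 × 4.6900% + 0.3878 × 3.2460% = 10.6567%.

10.66%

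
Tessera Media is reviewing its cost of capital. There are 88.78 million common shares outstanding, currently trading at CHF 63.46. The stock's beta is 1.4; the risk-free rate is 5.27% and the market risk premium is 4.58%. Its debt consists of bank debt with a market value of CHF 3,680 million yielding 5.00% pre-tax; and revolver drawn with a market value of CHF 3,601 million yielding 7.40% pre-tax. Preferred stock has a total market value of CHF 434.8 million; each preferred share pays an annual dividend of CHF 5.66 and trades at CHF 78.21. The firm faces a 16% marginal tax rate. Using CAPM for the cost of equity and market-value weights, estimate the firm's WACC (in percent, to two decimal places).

8.00%

Cost of equity via CAPM: Re = 5.27% + 1.4 × 4.58% = 11.6820%.
Cost of preferred: Rp = 5.66 / 78.21 = 7.2369%.
Market value of equity E = 63.46 × 88.78m = 5633.9788m.
Total capital V = 5633.9788 + 434.8 + 3680 + 3601 = 13349.7788.
Equity: weight = 5633.9788/13349.7788 = 0.4220; cost = 11.682%.
Preferred: weight = 434.8/13349.7788 = 0.0326; cost = 7.2369%.
Bank debt: weight = 3680/13349.7788 = 0.2757; after-tax cost = 5% × (1 − 16%) = 4.2000%.
Revolver drawn: weight = 3601/13349.7788 = 0.2697; after-tax cost = 7.4% × (1 − 16%) = 6.2160%.
WACC = 0.4220 × 11.6820% + 0.0326 × 7.2369% + 0.2757 × 4.2000% + 0.2697 × 6.2160% = 8.0003%.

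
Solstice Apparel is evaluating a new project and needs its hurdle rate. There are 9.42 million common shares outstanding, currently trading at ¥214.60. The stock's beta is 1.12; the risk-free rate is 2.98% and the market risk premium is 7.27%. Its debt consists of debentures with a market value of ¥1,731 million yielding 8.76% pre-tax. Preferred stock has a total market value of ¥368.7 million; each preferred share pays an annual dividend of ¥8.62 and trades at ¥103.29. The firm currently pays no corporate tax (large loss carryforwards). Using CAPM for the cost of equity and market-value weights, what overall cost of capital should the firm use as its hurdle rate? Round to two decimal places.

9.88%

Cost of equity via CAPM: Re = 2.98% + 1.12 × 7.27% = 11.1224%.
Cost of preferred: Rp = 8.62 / 103.29 = 8.3454%.
Market value of equity E = 214.6 × 9.42m = 2021.532m.
Total capital V = 2021.532 + 368.7 + 1731 = 4121.232.
Equity: weight = 2021.532/4121.232 = 0.4905; cost = 11.1224%.
Preferred: weight = 368.7/4121.232 = 0.0895; cost = 8.3454%.
Debentures: weight = 1731/4121.232 = 0.4200; after-tax cost = 8.76% × (1 − 0%) = 8.7600%.
WACC = 0.4905 × 11.1224% + 0.0895 × 8.3454% + 0.4200 × 8.7600% = 9.8817%.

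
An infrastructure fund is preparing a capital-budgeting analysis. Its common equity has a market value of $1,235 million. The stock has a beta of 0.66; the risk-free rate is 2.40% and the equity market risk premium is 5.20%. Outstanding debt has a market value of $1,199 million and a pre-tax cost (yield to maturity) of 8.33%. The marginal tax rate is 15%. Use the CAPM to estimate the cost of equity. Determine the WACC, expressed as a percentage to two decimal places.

6.45%

Cost of equity via CAPM: Re = 2.4% + 0.66 × 5.2% = 5.8320%.
Total capital V = 1235 + 1199 = 2434.
Equity: weight = 1235/2434 = 0.5074; cost = 5.832%.
Debt: weight = 1199/2434 = 0.4926; after-tax cost = 8.33% × (1 − 15%) = 7.0805%.
WACC = 0.5074 × 5.8320% + 0.4926 × 7.0805% = 6.4470%.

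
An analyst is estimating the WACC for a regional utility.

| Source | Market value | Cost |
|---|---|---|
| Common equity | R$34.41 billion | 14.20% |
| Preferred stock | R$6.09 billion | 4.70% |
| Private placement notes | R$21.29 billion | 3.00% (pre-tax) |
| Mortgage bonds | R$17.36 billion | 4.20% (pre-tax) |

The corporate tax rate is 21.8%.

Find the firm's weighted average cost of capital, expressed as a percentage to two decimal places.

Total capital V = 34.41 + 6.09 + 21.29 + 17.36 = 79.15.
Equity: weight = 34.41/79.15 = 0.4347; cost = 14.2%.
Preferred: weight = 6.09/79.15 = 0.0769; cost = 4.7%.
Private placement notes: weight = 21.29/79.15 = 0.2690; after-tax cost = 3% × (1 − 21.8%) = 2.3460%.
Mortgage bonds: weight = 17.36/79.15 = 0.2193; after-tax cost = 4.2% × (1 − 21.8%) = 3.2844%.
WACC = 0.4347 × 14.2000% + 0.0769 × 4.7000% + 0.2690 × 2.3460% + 0.2193 × 3.2844% = 7.8864%.

7.89%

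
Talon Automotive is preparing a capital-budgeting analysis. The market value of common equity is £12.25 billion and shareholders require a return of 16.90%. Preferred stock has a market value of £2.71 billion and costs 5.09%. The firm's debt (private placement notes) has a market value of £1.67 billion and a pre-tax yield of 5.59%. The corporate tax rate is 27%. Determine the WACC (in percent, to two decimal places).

13.69%

Total capital V = 12.25 + 2.71 + 1.67 = 16.63.
Equity: weight = 12.25/16.63 = 0.7366; cost = 16.9%.
Preferred: weight = 2.71/16.63 = 0.1630; cost = 5.09%.
Private placement notes: weight = 1.67/16.63 = 0.1004; after-tax cost = 5.59% × (1 − 27%) = 4.0807%.
WACC = 0.7366 × 16.9000% + 0.1630 × 5.0900% + 0.1004 × 4.0807% = 13.6881%.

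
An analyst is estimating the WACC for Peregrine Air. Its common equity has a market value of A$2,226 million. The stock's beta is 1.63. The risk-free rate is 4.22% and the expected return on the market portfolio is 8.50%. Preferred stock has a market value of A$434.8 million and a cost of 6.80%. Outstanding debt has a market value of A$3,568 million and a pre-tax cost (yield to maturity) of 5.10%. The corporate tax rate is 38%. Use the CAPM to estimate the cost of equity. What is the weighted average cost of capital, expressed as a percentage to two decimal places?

6.29%

Market risk premium = 8.5% − 4.22% = 4.28%.
Cost of equity via CAPM: Re = 4.22% + 1.63 × 4.28% = 11.1964%.
Total capital V = 2226 + 434.8 + 3568 = 6228.8.
Equity: weight = 2226/6228.8 = 0.3574; cost = 11.1964%.
Preferred: weight = 434.8/6228.8 = 0.0698; cost = 6.8%.
Debt: weight = 3568/6228.8 = 0.5728; after-tax cost = 5.1% × (1 − 38%) = 3.1620%.
WACC = 0.3574 × 11.1964% + 0.0698 × 6.8000% + 0.5728 × 3.1620% = 6.2872%.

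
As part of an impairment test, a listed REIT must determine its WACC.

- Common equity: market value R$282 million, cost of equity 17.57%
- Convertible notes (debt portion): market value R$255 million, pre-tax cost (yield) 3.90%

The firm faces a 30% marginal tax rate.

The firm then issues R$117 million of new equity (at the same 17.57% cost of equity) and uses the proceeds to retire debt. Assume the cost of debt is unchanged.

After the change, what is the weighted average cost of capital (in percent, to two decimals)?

After the change:
Total capital V = 399 + 138 = 537.
Equity: weight = 399/537 = 0.7430; cost = 17.57%.
Convertible notes (debt portion): weight = 138/537 = 0.2570; after-tax cost = 3.9% × (1 − 30%) = 2.7300%.
WACC = 0.7430 × 17.5700% + 0.2570 × 2.7300% = 13.7564%.

13.76%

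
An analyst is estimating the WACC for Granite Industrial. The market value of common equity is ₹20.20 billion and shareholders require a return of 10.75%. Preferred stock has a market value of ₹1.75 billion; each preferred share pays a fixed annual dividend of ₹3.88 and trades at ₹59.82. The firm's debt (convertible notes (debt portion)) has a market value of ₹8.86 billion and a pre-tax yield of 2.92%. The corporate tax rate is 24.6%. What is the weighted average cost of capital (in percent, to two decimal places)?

8.05%

Cost of preferred: Rp = 3.88 / 59.82 = 6.4861%.
Total capital V = 20.2 + 1.75 + 8.86 = 30.81.
Equity: weight = 20.2/30.81 = 0.6556; cost = 10.75%.
Preferred: weight = 1.75/30.81 = 0.0568; cost = 6.4861%.
Convertible notes (debt portion): weight = 8.86/30.81 = 0.2876; after-tax cost = 2.92% × (1 − 24.6%) = 2.2017%.
WACC = 0.6556 × 10.7500% + 0.0568 × 6.4861% + 0.2876 × 2.2017% = 8.0496%.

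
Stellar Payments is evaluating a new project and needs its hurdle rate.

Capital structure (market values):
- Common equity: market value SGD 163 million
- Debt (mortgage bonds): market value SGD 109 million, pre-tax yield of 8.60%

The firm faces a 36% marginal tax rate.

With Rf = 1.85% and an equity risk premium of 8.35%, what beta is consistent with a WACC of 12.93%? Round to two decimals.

Total capital V = 163 + 109 = 272.
Equity weight = 163/272 = 0.5993.
Mortgage bonds weight = 109/272 = 0.4007.
Debt contribution = 0.4007 × 8.6% × (1 − 36%) = 2.2056%.
Required equity contribution = 12.93% − 2.2056% = 10.7244%  ⇒  Re = 17.8959%.
CAPM: 17.8959% = 1.85% + β × 8.35%  ⇒  β = 1.9217.

1.92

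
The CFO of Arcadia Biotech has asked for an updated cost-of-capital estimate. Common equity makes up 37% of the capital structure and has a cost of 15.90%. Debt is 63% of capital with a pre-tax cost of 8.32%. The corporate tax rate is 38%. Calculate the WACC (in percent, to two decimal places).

After-tax cost of debt = 8.32% × (1 − 38%) = 5.1584%.
WACC = 0.370 × 15.9000% + 0.630 × 5.1584% = 9.1328%.

9.13%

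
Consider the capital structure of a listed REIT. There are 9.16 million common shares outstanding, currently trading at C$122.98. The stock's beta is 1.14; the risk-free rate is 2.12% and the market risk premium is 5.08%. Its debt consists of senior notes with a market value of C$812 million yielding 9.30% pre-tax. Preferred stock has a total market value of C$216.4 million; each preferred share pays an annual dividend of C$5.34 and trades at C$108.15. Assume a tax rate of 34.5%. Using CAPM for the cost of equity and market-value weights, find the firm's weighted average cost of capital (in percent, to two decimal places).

Cost of equity via CAPM: Re = 2.12% + 1.14 × 5.08% = 7.9112%.
Cost of preferred: Rp = 5.34 / 108.15 = 4.9376%.
Market value of equity E = 122.98 × 9.16m = 1126.4968m.
Total capital V = 1126.4968 + 216.4 + 812 = 2154.8968.
Equity: weight = 1126.4968/2154.8968 = 0.5228; cost = 7.9112%.
Preferred: weight = 216.4/2154.8968 = 0.1004; cost = 4.9376%.
Senior notes: weight = 812/2154.8968 = 0.3768; after-tax cost = 9.3% × (1 − 34.5%) = 6.0915%.
WACC = 0.5228 × 7.9112% + 0.1004 × 4.9376% + 0.3768 × 6.0915% = 6.9269%.

6.93%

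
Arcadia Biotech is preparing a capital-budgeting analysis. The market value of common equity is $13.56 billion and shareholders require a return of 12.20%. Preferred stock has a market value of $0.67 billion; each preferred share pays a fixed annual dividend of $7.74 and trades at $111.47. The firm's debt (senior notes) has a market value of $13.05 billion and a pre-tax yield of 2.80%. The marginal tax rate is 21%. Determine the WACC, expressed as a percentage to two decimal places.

7.29%

Cost of preferred: Rp = 7.74 / 111.47 = 6.9436%.
Total capital V = 13.56 + 0.67 + 13.05 = 27.28.
Equity: weight = 13.56/27.28 = 0.4971; cost = 12.2%.
Preferred: weight = 0.67/27.28 = 0.0246; cost = 6.9436%.
Senior notes: weight = 13.05/27.28 = 0.4784; after-tax cost = 2.8% × (1 − 21%) = 2.2120%.
WACC = 0.4971 × 12.2000% + 0.0246 × 6.9436% + 0.4784 × 2.2120% = 7.2929%.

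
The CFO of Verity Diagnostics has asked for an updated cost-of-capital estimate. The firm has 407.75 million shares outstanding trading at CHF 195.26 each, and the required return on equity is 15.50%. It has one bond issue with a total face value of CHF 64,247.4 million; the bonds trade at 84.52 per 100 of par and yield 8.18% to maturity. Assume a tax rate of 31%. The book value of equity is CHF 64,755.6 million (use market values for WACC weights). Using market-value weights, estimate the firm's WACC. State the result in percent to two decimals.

Market value of equity E = 195.26 × 407.75m = 79617.265m. Market value of debt D = 64247.4m × 84.52/100 = 54301.90248m.
Total capital V = 79617.265 + 54301.90248 = 133919.16748.
Equity: weight = 79617.265/133919.16748 = 0.5945; cost = 15.5%.
Bonds outstanding: weight = 54301.90248/133919.16748 = 0.4055; after-tax cost = 8.18% × (1 − 31%) = 5.6442%.
WACC = 0.5945 × 15.5000% + 0.4055 × 5.6442% = 11.5036%.

11.50%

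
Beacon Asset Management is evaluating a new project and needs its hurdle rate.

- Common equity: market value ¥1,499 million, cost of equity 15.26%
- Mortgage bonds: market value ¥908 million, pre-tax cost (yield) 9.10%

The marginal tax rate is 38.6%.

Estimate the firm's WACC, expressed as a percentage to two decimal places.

11.61%

Total capital V = 1499 + 908 = 2407.
Equity: weight = 1499/2407 = 0.6228; cost = 15.26%.
Mortgage bonds: weight = 908/2407 = 0.3772; after-tax cost = 9.1% × (1 − 38.6%) = 5.5874%.
WACC = 0.6228 × 15.2600% + 0.3772 × 5.5874% = 11.6112%.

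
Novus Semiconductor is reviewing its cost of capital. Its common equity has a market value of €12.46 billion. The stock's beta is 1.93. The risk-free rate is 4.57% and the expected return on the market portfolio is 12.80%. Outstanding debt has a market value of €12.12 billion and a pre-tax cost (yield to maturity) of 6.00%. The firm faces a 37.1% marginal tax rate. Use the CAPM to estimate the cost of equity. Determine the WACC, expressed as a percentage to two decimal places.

12.23%

Market risk premium = 12.8% − 4.57% = 8.23%.
Cost of equity via CAPM: Re = 4.57% + 1.93 × 8.23% = 20.4539%.
Total capital V = 12.46 + 12.12 = 24.58.
Equity: weight = 12.46/24.58 = 0.5069; cost = 20.4539%.
Debt: weight = 12.12/24.58 = 0.4931; after-tax cost = 6% × (1 − 37.1%) = 3.7740%.
WACC = 0.5069 × 20.4539% + 0.4931 × 3.7740% = 12.2293%.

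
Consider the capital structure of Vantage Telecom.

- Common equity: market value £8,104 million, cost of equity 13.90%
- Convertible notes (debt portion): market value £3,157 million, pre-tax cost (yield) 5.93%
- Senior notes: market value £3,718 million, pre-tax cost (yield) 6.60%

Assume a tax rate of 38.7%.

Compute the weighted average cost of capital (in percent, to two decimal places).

9.29%

Total capital V = 8104 + 3157 + 3718 = 14979.
Equity: weight = 8104/14979 = 0.5410; cost = 13.9%.
Convertible notes (debt portion): weight = 3157/14979 = 0.2108; after-tax cost = 5.93% × (1 − 38.7%) = 3.6351%.
Senior notes: weight = 3718/14979 = 0.2482; after-tax cost = 6.6% × (1 − 38.7%) = 4.0458%.
WACC = 0.5410 × 13.9000% + 0.2108 × 3.6351% + 0.2482 × 4.0458% = 9.2906%.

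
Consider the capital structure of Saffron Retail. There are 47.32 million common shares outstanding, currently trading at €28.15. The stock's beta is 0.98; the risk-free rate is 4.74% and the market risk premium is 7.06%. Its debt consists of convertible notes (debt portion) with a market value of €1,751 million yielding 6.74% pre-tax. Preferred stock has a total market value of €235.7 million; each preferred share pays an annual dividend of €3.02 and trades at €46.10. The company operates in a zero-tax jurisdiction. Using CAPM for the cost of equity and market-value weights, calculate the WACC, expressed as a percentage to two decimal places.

8.70%

Cost of equity via CAPM: Re = 4.74% + 0.98 × 7.06% = 11.6588%.
Cost of preferred: Rp = 3.02 / 46.1 = 6.5510%.
Market value of equity E = 28.15 × 47.32m = 1332.058m.
Total capital V = 1332.058 + 235.7 + 1751 = 3318.758.
Equity: weight = 1332.058/3318.758 = 0.4014; cost = 11.6588%.
Preferred: weight = 235.7/3318.758 = 0.0710; cost = 6.551%.
Convertible notes (debt portion): weight = 1751/3318.758 = 0.5276; after-tax cost = 6.74% × (1 − 0%) = 6.7400%.
WACC = 0.4014 × 11.6588% + 0.0710 × 6.5510% + 0.5276 × 6.7400% = 8.7008%.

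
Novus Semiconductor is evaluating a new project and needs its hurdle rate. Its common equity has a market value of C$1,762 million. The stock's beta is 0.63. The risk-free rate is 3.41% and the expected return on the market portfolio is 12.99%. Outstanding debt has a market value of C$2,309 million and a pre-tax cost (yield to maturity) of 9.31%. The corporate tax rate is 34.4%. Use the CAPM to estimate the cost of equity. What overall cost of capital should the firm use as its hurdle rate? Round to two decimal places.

Market risk premium = 12.99% − 3.41% = 9.58%.
Cost of equity via CAPM: Re = 3.41% + 0.63 × 9.58% = 9.4454%.
Total capital V = 1762 + 2309 = 4071.
Equity: weight = 1762/4071 = 0.4328; cost = 9.4454%.
Debt: weight = 2309/4071 = 0.5672; after-tax cost = 9.31% × (1 − 34.4%) = 6.1074%.
WACC = 0.4328 × 9.4454% + 0.5672 × 6.1074% = 7.5521%.

7.55%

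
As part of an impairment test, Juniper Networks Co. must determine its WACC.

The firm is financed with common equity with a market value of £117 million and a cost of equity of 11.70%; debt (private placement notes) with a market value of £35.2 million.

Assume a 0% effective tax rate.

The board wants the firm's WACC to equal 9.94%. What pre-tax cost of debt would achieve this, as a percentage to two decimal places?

4.09%

Total capital V = 117 + 35.2 = 152.2.
Equity weight = 117/152.2 = 0.7687.
Private placement notes weight = 35.2/152.2 = 0.2313.
Equity contribution = 0.7687 × 11.7% = 8.9941%.
Remaining for debt = 9.94% − 8.9941% = 0.9459%.
Rd × (1 − 0%) × 0.2313 = 0.9459%  ⇒  Rd = 4.0900%.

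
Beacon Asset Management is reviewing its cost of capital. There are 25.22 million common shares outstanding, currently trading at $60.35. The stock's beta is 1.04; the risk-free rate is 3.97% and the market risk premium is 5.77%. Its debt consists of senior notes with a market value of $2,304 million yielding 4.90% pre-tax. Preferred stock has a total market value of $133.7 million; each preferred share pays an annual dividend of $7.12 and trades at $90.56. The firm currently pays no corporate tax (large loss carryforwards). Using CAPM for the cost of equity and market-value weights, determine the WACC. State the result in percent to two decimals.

6.95%

Cost of equity via CAPM: Re = 3.97% + 1.04 × 5.77% = 9.9708%.
Cost of preferred: Rp = 7.12 / 90.56 = 7.8622%.
Market value of equity E = 60.35 × 25.22m = 1522.027m.
Total capital V = 1522.027 + 133.7 + 2304 = 3959.727.
Equity: weight = 1522.027/3959.727 = 0.3844; cost = 9.9708%.
Preferred: weight = 133.7/3959.727 = 0.0338; cost = 7.8622%.
Senior notes: weight = 2304/3959.727 = 0.5819; after-tax cost = 4.9% × (1 − 0%) = 4.9000%.
WACC = 0.3844 × 9.9708% + 0.0338 × 7.8622% + 0.5819 × 4.9000% = 6.9491%.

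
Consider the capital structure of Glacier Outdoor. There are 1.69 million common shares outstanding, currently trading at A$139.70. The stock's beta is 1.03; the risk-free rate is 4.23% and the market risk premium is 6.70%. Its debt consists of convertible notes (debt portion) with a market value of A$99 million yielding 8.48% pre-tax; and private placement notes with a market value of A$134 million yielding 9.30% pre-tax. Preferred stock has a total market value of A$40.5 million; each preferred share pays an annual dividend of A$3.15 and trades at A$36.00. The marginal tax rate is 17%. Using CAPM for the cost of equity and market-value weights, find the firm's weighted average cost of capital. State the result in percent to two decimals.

9.25%

Cost of equity via CAPM: Re = 4.23% + 1.03 × 6.7% = 11.1310%.
Cost of preferred: Rp = 3.15 / 36.0 = 8.7500%.
Market value of equity E = 139.7 × 1.69m = 236.093m.
Total capital V = 236.093 + 40.5 + 99 + 134 = 509.593.
Equity: weight = 236.093/509.593 = 0.4633; cost = 11.131%.
Preferred: weight = 40.5/509.593 = 0.0795; cost = 8.75%.
Convertible notes (debt portion): weight = 99/509.593 = 0.1943; after-tax cost = 8.48% × (1 − 17%) = 7.0384%.
Private placement notes: weight = 134/509.593 = 0.2630; after-tax cost = 9.3% × (1 − 17%) = 7.7190%.
WACC = 0.4633 × 11.1310% + 0.0795 × 8.7500% + 0.1943 × 7.0384% + 0.2630 × 7.7190% = 9.2495%.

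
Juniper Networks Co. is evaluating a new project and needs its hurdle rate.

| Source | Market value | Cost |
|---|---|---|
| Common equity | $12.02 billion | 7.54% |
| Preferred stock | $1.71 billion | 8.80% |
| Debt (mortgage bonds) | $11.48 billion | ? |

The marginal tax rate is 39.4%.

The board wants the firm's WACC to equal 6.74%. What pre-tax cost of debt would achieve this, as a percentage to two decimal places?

Total capital V = 12.02 + 1.71 + 11.48 = 25.21.
Equity weight = 12.02/25.21 = 0.4768.
Preferred weight = 1.71/25.21 = 0.0678.
Mortgage bonds weight = 11.48/25.21 = 0.4554.
Equity contribution = 0.4768 × 7.54% = 3.5950%.
Preferred contribution = 0.0678 × 8.8% = 0.5969%.
Remaining for debt = 6.74% − 4.1919% = 2.5481%.
Rd × (1 − 39.4%) × 0.4554 = 2.5481%  ⇒  Rd = 9.2335%.

9.23%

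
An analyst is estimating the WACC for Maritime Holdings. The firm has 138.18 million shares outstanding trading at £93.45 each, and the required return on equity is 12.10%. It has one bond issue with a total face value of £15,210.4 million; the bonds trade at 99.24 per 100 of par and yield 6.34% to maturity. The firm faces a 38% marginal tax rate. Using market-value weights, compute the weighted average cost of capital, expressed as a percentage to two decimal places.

7.70%

Market value of equity E = 93.45 × 138.18m = 12912.921m. Market value of debt D = 15210.4m × 99.24/100 = 15094.80096m.
Total capital V = 12912.921 + 15094.80096 = 28007.72196.
Equity: weight = 12912.921/28007.72196 = 0.4610; cost = 12.1%.
Bonds outstanding: weight = 15094.80096/28007.72196 = 0.5390; after-tax cost = 6.34% × (1 − 38%) = 3.9308%.
WACC = 0.4610 × 12.1000% + 0.5390 × 3.9308% = 7.6972%.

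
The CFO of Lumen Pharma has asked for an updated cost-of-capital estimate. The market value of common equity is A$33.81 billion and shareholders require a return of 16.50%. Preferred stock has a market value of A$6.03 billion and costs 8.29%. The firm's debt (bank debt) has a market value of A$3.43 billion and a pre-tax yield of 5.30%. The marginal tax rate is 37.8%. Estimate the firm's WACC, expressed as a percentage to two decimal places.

Total capital V = 33.81 + 6.03 + 3.43 = 43.27.
Equity: weight = 33.81/43.27 = 0.7814; cost = 16.5%.
Preferred: weight = 6.03/43.27 = 0.1394; cost = 8.29%.
Bank debt: weight = 3.43/43.27 = 0.0793; after-tax cost = 5.3% × (1 − 37.8%) = 3.2966%.
WACC = 0.7814 × 16.5000% + 0.1394 × 8.2900% + 0.0793 × 3.2966% = 14.3092%.

14.31%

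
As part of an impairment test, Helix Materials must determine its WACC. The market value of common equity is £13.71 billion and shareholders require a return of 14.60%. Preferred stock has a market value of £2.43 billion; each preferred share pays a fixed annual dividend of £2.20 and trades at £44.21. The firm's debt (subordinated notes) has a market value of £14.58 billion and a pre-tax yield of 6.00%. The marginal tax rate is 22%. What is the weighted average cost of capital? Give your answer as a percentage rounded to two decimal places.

Cost of preferred: Rp = 2.2 / 44.21 = 4.9762%.
Total capital V = 13.71 + 2.43 + 14.58 = 30.72.
Equity: weight = 13.71/30.72 = 0.4463; cost = 14.6%.
Preferred: weight = 2.43/30.72 = 0.0791; cost = 4.9762%.
Subordinated notes: weight = 14.58/30.72 = 0.4746; after-tax cost = 6% × (1 − 22%) = 4.6800%.
WACC = 0.4463 × 14.6000% + 0.0791 × 4.9762% + 0.4746 × 4.6800% = 9.1306%.

9.13%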